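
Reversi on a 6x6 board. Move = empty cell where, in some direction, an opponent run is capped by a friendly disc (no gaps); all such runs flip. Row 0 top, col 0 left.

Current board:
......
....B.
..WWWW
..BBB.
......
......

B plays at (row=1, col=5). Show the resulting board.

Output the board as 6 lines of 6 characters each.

Answer: ......
....BB
..WWBW
..BBB.
......
......

Derivation:
Place B at (1,5); scan 8 dirs for brackets.
Dir NW: first cell '.' (not opp) -> no flip
Dir N: first cell '.' (not opp) -> no flip
Dir NE: edge -> no flip
Dir W: first cell 'B' (not opp) -> no flip
Dir E: edge -> no flip
Dir SW: opp run (2,4) capped by B -> flip
Dir S: opp run (2,5), next='.' -> no flip
Dir SE: edge -> no flip
All flips: (2,4)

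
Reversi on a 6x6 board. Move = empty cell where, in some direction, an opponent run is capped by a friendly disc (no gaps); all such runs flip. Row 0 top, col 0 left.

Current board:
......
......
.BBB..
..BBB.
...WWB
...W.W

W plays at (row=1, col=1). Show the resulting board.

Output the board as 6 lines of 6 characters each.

Place W at (1,1); scan 8 dirs for brackets.
Dir NW: first cell '.' (not opp) -> no flip
Dir N: first cell '.' (not opp) -> no flip
Dir NE: first cell '.' (not opp) -> no flip
Dir W: first cell '.' (not opp) -> no flip
Dir E: first cell '.' (not opp) -> no flip
Dir SW: first cell '.' (not opp) -> no flip
Dir S: opp run (2,1), next='.' -> no flip
Dir SE: opp run (2,2) (3,3) capped by W -> flip
All flips: (2,2) (3,3)

Answer: ......
.W....
.BWB..
..BWB.
...WWB
...W.W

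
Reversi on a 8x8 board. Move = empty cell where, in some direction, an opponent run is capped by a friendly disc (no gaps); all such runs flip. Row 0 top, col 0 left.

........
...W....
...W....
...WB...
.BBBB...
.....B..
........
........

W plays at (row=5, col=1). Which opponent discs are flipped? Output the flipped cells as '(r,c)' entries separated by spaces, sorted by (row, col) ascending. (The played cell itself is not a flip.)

Answer: (4,2)

Derivation:
Dir NW: first cell '.' (not opp) -> no flip
Dir N: opp run (4,1), next='.' -> no flip
Dir NE: opp run (4,2) capped by W -> flip
Dir W: first cell '.' (not opp) -> no flip
Dir E: first cell '.' (not opp) -> no flip
Dir SW: first cell '.' (not opp) -> no flip
Dir S: first cell '.' (not opp) -> no flip
Dir SE: first cell '.' (not opp) -> no flip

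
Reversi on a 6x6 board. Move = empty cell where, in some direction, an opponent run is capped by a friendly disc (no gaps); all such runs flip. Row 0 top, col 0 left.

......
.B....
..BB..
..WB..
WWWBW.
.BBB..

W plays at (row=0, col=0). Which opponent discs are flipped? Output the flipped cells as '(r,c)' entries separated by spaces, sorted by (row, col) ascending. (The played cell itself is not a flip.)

Answer: (1,1) (2,2) (3,3)

Derivation:
Dir NW: edge -> no flip
Dir N: edge -> no flip
Dir NE: edge -> no flip
Dir W: edge -> no flip
Dir E: first cell '.' (not opp) -> no flip
Dir SW: edge -> no flip
Dir S: first cell '.' (not opp) -> no flip
Dir SE: opp run (1,1) (2,2) (3,3) capped by W -> flip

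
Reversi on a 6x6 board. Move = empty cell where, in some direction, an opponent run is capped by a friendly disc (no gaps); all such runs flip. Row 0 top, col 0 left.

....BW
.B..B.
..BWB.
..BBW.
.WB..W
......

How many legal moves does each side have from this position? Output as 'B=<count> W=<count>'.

Answer: B=5 W=5

Derivation:
-- B to move --
(1,2): no bracket -> illegal
(1,3): flips 1 -> legal
(1,5): no bracket -> illegal
(2,5): no bracket -> illegal
(3,0): no bracket -> illegal
(3,1): no bracket -> illegal
(3,5): flips 1 -> legal
(4,0): flips 1 -> legal
(4,3): no bracket -> illegal
(4,4): flips 1 -> legal
(5,0): flips 1 -> legal
(5,1): no bracket -> illegal
(5,2): no bracket -> illegal
(5,4): no bracket -> illegal
(5,5): no bracket -> illegal
B mobility = 5
-- W to move --
(0,0): no bracket -> illegal
(0,1): no bracket -> illegal
(0,2): no bracket -> illegal
(0,3): flips 1 -> legal
(1,0): no bracket -> illegal
(1,2): no bracket -> illegal
(1,3): no bracket -> illegal
(1,5): no bracket -> illegal
(2,0): no bracket -> illegal
(2,1): flips 1 -> legal
(2,5): flips 1 -> legal
(3,1): flips 2 -> legal
(3,5): no bracket -> illegal
(4,3): flips 2 -> legal
(4,4): no bracket -> illegal
(5,1): no bracket -> illegal
(5,2): no bracket -> illegal
(5,3): no bracket -> illegal
W mobility = 5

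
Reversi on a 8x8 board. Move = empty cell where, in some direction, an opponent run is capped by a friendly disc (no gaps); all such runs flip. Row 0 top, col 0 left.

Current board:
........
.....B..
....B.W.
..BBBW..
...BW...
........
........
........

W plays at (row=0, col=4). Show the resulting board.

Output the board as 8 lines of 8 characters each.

Answer: ....W...
.....W..
....B.W.
..BBBW..
...BW...
........
........
........

Derivation:
Place W at (0,4); scan 8 dirs for brackets.
Dir NW: edge -> no flip
Dir N: edge -> no flip
Dir NE: edge -> no flip
Dir W: first cell '.' (not opp) -> no flip
Dir E: first cell '.' (not opp) -> no flip
Dir SW: first cell '.' (not opp) -> no flip
Dir S: first cell '.' (not opp) -> no flip
Dir SE: opp run (1,5) capped by W -> flip
All flips: (1,5)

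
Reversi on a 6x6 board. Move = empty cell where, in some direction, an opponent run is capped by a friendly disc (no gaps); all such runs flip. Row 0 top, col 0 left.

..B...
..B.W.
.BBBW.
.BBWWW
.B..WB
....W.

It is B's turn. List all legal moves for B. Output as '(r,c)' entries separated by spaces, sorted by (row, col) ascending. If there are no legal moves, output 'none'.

(0,3): no bracket -> illegal
(0,4): no bracket -> illegal
(0,5): flips 1 -> legal
(1,3): no bracket -> illegal
(1,5): no bracket -> illegal
(2,5): flips 2 -> legal
(4,2): no bracket -> illegal
(4,3): flips 2 -> legal
(5,3): no bracket -> illegal
(5,5): flips 2 -> legal

Answer: (0,5) (2,5) (4,3) (5,5)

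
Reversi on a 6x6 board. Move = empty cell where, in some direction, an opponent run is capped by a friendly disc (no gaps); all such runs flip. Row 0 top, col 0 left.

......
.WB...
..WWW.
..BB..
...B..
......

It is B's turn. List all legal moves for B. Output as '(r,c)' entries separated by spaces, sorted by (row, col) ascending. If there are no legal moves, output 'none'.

(0,0): flips 2 -> legal
(0,1): no bracket -> illegal
(0,2): no bracket -> illegal
(1,0): flips 1 -> legal
(1,3): flips 1 -> legal
(1,4): flips 1 -> legal
(1,5): flips 1 -> legal
(2,0): no bracket -> illegal
(2,1): no bracket -> illegal
(2,5): no bracket -> illegal
(3,1): no bracket -> illegal
(3,4): flips 1 -> legal
(3,5): no bracket -> illegal

Answer: (0,0) (1,0) (1,3) (1,4) (1,5) (3,4)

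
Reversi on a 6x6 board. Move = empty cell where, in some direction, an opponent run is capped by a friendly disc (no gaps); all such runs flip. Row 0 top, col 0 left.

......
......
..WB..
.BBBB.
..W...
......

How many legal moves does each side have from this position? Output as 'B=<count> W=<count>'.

Answer: B=7 W=4

Derivation:
-- B to move --
(1,1): flips 1 -> legal
(1,2): flips 1 -> legal
(1,3): flips 1 -> legal
(2,1): flips 1 -> legal
(4,1): no bracket -> illegal
(4,3): no bracket -> illegal
(5,1): flips 1 -> legal
(5,2): flips 1 -> legal
(5,3): flips 1 -> legal
B mobility = 7
-- W to move --
(1,2): no bracket -> illegal
(1,3): no bracket -> illegal
(1,4): no bracket -> illegal
(2,0): flips 1 -> legal
(2,1): no bracket -> illegal
(2,4): flips 2 -> legal
(2,5): no bracket -> illegal
(3,0): no bracket -> illegal
(3,5): no bracket -> illegal
(4,0): flips 1 -> legal
(4,1): no bracket -> illegal
(4,3): no bracket -> illegal
(4,4): flips 1 -> legal
(4,5): no bracket -> illegal
W mobility = 4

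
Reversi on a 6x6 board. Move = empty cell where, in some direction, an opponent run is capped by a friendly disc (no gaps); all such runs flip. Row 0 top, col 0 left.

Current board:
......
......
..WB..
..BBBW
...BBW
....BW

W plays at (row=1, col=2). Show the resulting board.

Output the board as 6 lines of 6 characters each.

Place W at (1,2); scan 8 dirs for brackets.
Dir NW: first cell '.' (not opp) -> no flip
Dir N: first cell '.' (not opp) -> no flip
Dir NE: first cell '.' (not opp) -> no flip
Dir W: first cell '.' (not opp) -> no flip
Dir E: first cell '.' (not opp) -> no flip
Dir SW: first cell '.' (not opp) -> no flip
Dir S: first cell 'W' (not opp) -> no flip
Dir SE: opp run (2,3) (3,4) capped by W -> flip
All flips: (2,3) (3,4)

Answer: ......
..W...
..WW..
..BBWW
...BBW
....BW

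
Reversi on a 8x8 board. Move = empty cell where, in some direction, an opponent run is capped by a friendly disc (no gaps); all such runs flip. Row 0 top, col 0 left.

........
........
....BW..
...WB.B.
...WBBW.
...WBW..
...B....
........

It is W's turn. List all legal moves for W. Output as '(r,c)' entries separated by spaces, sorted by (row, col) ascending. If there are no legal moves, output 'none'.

Answer: (1,5) (2,3) (2,6) (3,5) (4,7) (6,5) (7,3)

Derivation:
(1,3): no bracket -> illegal
(1,4): no bracket -> illegal
(1,5): flips 1 -> legal
(2,3): flips 1 -> legal
(2,6): flips 1 -> legal
(2,7): no bracket -> illegal
(3,5): flips 3 -> legal
(3,7): no bracket -> illegal
(4,7): flips 1 -> legal
(5,2): no bracket -> illegal
(5,6): no bracket -> illegal
(6,2): no bracket -> illegal
(6,4): no bracket -> illegal
(6,5): flips 1 -> legal
(7,2): no bracket -> illegal
(7,3): flips 1 -> legal
(7,4): no bracket -> illegal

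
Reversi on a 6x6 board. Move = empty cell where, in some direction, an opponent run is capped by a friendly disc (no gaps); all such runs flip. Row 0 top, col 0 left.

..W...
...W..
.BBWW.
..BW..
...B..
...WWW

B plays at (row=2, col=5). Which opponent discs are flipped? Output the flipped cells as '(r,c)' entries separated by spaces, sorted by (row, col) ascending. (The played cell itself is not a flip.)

Dir NW: first cell '.' (not opp) -> no flip
Dir N: first cell '.' (not opp) -> no flip
Dir NE: edge -> no flip
Dir W: opp run (2,4) (2,3) capped by B -> flip
Dir E: edge -> no flip
Dir SW: first cell '.' (not opp) -> no flip
Dir S: first cell '.' (not opp) -> no flip
Dir SE: edge -> no flip

Answer: (2,3) (2,4)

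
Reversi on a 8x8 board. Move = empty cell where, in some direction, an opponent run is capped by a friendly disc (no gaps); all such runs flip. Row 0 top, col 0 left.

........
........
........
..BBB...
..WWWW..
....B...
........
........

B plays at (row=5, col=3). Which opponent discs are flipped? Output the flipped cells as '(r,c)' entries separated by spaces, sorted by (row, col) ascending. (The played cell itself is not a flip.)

Answer: (4,3)

Derivation:
Dir NW: opp run (4,2), next='.' -> no flip
Dir N: opp run (4,3) capped by B -> flip
Dir NE: opp run (4,4), next='.' -> no flip
Dir W: first cell '.' (not opp) -> no flip
Dir E: first cell 'B' (not opp) -> no flip
Dir SW: first cell '.' (not opp) -> no flip
Dir S: first cell '.' (not opp) -> no flip
Dir SE: first cell '.' (not opp) -> no flip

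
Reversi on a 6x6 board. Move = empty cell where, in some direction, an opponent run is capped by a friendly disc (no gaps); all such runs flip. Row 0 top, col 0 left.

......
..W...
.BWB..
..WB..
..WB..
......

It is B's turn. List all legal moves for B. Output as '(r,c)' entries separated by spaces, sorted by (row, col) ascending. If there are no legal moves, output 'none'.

(0,1): flips 1 -> legal
(0,2): no bracket -> illegal
(0,3): flips 1 -> legal
(1,1): flips 1 -> legal
(1,3): no bracket -> illegal
(3,1): flips 1 -> legal
(4,1): flips 2 -> legal
(5,1): flips 1 -> legal
(5,2): no bracket -> illegal
(5,3): no bracket -> illegal

Answer: (0,1) (0,3) (1,1) (3,1) (4,1) (5,1)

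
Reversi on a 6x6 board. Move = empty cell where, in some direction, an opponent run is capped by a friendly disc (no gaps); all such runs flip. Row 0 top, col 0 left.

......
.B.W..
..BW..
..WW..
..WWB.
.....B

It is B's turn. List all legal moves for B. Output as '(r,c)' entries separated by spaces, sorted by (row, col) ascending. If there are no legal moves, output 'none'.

Answer: (0,4) (2,4) (4,1) (5,2)

Derivation:
(0,2): no bracket -> illegal
(0,3): no bracket -> illegal
(0,4): flips 1 -> legal
(1,2): no bracket -> illegal
(1,4): no bracket -> illegal
(2,1): no bracket -> illegal
(2,4): flips 1 -> legal
(3,1): no bracket -> illegal
(3,4): no bracket -> illegal
(4,1): flips 2 -> legal
(5,1): no bracket -> illegal
(5,2): flips 2 -> legal
(5,3): no bracket -> illegal
(5,4): no bracket -> illegal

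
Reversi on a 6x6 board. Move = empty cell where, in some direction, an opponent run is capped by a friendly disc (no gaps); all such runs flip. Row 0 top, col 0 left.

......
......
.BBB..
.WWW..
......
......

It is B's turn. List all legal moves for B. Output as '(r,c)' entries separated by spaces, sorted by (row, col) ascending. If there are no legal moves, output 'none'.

(2,0): no bracket -> illegal
(2,4): no bracket -> illegal
(3,0): no bracket -> illegal
(3,4): no bracket -> illegal
(4,0): flips 1 -> legal
(4,1): flips 2 -> legal
(4,2): flips 1 -> legal
(4,3): flips 2 -> legal
(4,4): flips 1 -> legal

Answer: (4,0) (4,1) (4,2) (4,3) (4,4)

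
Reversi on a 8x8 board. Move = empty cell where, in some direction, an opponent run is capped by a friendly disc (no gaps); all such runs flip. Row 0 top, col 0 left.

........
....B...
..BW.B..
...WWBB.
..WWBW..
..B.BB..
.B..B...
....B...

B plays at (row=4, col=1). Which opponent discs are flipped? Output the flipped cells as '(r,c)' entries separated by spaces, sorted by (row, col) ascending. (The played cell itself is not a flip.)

Dir NW: first cell '.' (not opp) -> no flip
Dir N: first cell '.' (not opp) -> no flip
Dir NE: first cell '.' (not opp) -> no flip
Dir W: first cell '.' (not opp) -> no flip
Dir E: opp run (4,2) (4,3) capped by B -> flip
Dir SW: first cell '.' (not opp) -> no flip
Dir S: first cell '.' (not opp) -> no flip
Dir SE: first cell 'B' (not opp) -> no flip

Answer: (4,2) (4,3)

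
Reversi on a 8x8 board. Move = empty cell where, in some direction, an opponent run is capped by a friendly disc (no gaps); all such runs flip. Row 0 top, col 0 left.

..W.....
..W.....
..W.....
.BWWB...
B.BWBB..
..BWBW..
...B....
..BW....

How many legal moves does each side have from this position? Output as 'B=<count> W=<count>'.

Answer: B=11 W=11

Derivation:
-- B to move --
(0,1): no bracket -> illegal
(0,3): no bracket -> illegal
(1,1): flips 2 -> legal
(1,3): flips 1 -> legal
(2,1): flips 2 -> legal
(2,3): flips 3 -> legal
(2,4): flips 1 -> legal
(4,1): no bracket -> illegal
(4,6): no bracket -> illegal
(5,6): flips 1 -> legal
(6,2): flips 1 -> legal
(6,4): flips 1 -> legal
(6,5): flips 1 -> legal
(6,6): flips 1 -> legal
(7,4): flips 1 -> legal
B mobility = 11
-- W to move --
(2,0): flips 2 -> legal
(2,1): no bracket -> illegal
(2,3): no bracket -> illegal
(2,4): no bracket -> illegal
(2,5): flips 1 -> legal
(3,0): flips 1 -> legal
(3,5): flips 3 -> legal
(3,6): no bracket -> illegal
(4,1): flips 1 -> legal
(4,6): flips 2 -> legal
(5,0): no bracket -> illegal
(5,1): flips 2 -> legal
(5,6): no bracket -> illegal
(6,1): flips 1 -> legal
(6,2): flips 2 -> legal
(6,4): no bracket -> illegal
(6,5): flips 1 -> legal
(7,1): flips 1 -> legal
(7,4): no bracket -> illegal
W mobility = 11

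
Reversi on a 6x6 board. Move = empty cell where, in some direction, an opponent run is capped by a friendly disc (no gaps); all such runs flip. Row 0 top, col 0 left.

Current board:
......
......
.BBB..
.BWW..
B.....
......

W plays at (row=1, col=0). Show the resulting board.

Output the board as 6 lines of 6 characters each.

Place W at (1,0); scan 8 dirs for brackets.
Dir NW: edge -> no flip
Dir N: first cell '.' (not opp) -> no flip
Dir NE: first cell '.' (not opp) -> no flip
Dir W: edge -> no flip
Dir E: first cell '.' (not opp) -> no flip
Dir SW: edge -> no flip
Dir S: first cell '.' (not opp) -> no flip
Dir SE: opp run (2,1) capped by W -> flip
All flips: (2,1)

Answer: ......
W.....
.WBB..
.BWW..
B.....
......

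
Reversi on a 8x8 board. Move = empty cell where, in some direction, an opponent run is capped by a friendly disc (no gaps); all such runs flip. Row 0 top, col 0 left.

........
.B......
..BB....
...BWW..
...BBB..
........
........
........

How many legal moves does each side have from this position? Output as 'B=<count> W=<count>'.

-- B to move --
(2,4): flips 1 -> legal
(2,5): flips 2 -> legal
(2,6): flips 1 -> legal
(3,6): flips 2 -> legal
(4,6): no bracket -> illegal
B mobility = 4
-- W to move --
(0,0): no bracket -> illegal
(0,1): no bracket -> illegal
(0,2): no bracket -> illegal
(1,0): no bracket -> illegal
(1,2): flips 1 -> legal
(1,3): no bracket -> illegal
(1,4): no bracket -> illegal
(2,0): no bracket -> illegal
(2,1): no bracket -> illegal
(2,4): no bracket -> illegal
(3,1): no bracket -> illegal
(3,2): flips 1 -> legal
(3,6): no bracket -> illegal
(4,2): no bracket -> illegal
(4,6): no bracket -> illegal
(5,2): flips 1 -> legal
(5,3): flips 1 -> legal
(5,4): flips 1 -> legal
(5,5): flips 1 -> legal
(5,6): flips 1 -> legal
W mobility = 7

Answer: B=4 W=7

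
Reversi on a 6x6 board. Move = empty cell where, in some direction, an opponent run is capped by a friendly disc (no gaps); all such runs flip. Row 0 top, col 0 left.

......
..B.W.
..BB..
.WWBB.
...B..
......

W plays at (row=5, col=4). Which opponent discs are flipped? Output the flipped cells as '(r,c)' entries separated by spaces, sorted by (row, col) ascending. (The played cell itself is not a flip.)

Answer: (4,3)

Derivation:
Dir NW: opp run (4,3) capped by W -> flip
Dir N: first cell '.' (not opp) -> no flip
Dir NE: first cell '.' (not opp) -> no flip
Dir W: first cell '.' (not opp) -> no flip
Dir E: first cell '.' (not opp) -> no flip
Dir SW: edge -> no flip
Dir S: edge -> no flip
Dir SE: edge -> no flip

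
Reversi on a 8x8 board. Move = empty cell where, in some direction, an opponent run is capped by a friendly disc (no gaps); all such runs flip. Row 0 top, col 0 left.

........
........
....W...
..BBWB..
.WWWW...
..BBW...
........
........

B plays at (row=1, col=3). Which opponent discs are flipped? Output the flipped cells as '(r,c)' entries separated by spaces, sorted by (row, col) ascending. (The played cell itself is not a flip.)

Dir NW: first cell '.' (not opp) -> no flip
Dir N: first cell '.' (not opp) -> no flip
Dir NE: first cell '.' (not opp) -> no flip
Dir W: first cell '.' (not opp) -> no flip
Dir E: first cell '.' (not opp) -> no flip
Dir SW: first cell '.' (not opp) -> no flip
Dir S: first cell '.' (not opp) -> no flip
Dir SE: opp run (2,4) capped by B -> flip

Answer: (2,4)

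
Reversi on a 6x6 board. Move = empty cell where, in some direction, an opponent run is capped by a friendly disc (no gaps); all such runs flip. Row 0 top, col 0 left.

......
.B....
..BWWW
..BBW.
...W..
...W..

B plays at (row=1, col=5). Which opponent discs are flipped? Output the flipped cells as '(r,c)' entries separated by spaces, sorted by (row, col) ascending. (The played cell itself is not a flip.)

Dir NW: first cell '.' (not opp) -> no flip
Dir N: first cell '.' (not opp) -> no flip
Dir NE: edge -> no flip
Dir W: first cell '.' (not opp) -> no flip
Dir E: edge -> no flip
Dir SW: opp run (2,4) capped by B -> flip
Dir S: opp run (2,5), next='.' -> no flip
Dir SE: edge -> no flip

Answer: (2,4)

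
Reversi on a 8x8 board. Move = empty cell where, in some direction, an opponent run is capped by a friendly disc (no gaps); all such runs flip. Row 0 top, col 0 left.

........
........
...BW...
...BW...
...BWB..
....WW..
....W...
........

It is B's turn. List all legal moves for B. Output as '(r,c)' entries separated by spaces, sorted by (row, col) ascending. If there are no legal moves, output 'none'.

Answer: (1,5) (2,5) (3,5) (6,3) (6,5) (6,6)

Derivation:
(1,3): no bracket -> illegal
(1,4): no bracket -> illegal
(1,5): flips 1 -> legal
(2,5): flips 2 -> legal
(3,5): flips 1 -> legal
(4,6): no bracket -> illegal
(5,3): no bracket -> illegal
(5,6): no bracket -> illegal
(6,3): flips 1 -> legal
(6,5): flips 2 -> legal
(6,6): flips 2 -> legal
(7,3): no bracket -> illegal
(7,4): no bracket -> illegal
(7,5): no bracket -> illegal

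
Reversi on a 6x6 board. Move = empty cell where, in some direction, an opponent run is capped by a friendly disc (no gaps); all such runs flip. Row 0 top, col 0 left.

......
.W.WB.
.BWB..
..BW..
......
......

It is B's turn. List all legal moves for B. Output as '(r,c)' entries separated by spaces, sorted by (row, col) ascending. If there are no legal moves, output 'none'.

Answer: (0,1) (0,3) (1,2) (3,4) (4,3)

Derivation:
(0,0): no bracket -> illegal
(0,1): flips 1 -> legal
(0,2): no bracket -> illegal
(0,3): flips 1 -> legal
(0,4): no bracket -> illegal
(1,0): no bracket -> illegal
(1,2): flips 2 -> legal
(2,0): no bracket -> illegal
(2,4): no bracket -> illegal
(3,1): no bracket -> illegal
(3,4): flips 1 -> legal
(4,2): no bracket -> illegal
(4,3): flips 1 -> legal
(4,4): no bracket -> illegal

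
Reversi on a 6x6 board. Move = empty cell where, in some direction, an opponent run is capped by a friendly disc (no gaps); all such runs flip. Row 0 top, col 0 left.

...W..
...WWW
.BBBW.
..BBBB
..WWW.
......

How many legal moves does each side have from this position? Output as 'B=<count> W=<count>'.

-- B to move --
(0,2): flips 2 -> legal
(0,4): flips 3 -> legal
(0,5): flips 1 -> legal
(1,2): no bracket -> illegal
(2,5): flips 1 -> legal
(3,1): no bracket -> illegal
(4,1): no bracket -> illegal
(4,5): no bracket -> illegal
(5,1): flips 1 -> legal
(5,2): flips 2 -> legal
(5,3): flips 2 -> legal
(5,4): flips 2 -> legal
(5,5): flips 1 -> legal
B mobility = 9
-- W to move --
(1,0): flips 2 -> legal
(1,1): flips 2 -> legal
(1,2): flips 2 -> legal
(2,0): flips 3 -> legal
(2,5): flips 1 -> legal
(3,0): no bracket -> illegal
(3,1): flips 1 -> legal
(4,1): flips 2 -> legal
(4,5): no bracket -> illegal
W mobility = 7

Answer: B=9 W=7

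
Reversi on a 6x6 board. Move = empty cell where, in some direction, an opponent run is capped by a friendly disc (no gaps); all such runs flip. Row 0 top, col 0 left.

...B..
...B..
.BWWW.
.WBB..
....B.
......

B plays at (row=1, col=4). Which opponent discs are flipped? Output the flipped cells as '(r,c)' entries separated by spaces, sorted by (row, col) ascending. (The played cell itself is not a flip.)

Answer: (2,3)

Derivation:
Dir NW: first cell 'B' (not opp) -> no flip
Dir N: first cell '.' (not opp) -> no flip
Dir NE: first cell '.' (not opp) -> no flip
Dir W: first cell 'B' (not opp) -> no flip
Dir E: first cell '.' (not opp) -> no flip
Dir SW: opp run (2,3) capped by B -> flip
Dir S: opp run (2,4), next='.' -> no flip
Dir SE: first cell '.' (not opp) -> no flip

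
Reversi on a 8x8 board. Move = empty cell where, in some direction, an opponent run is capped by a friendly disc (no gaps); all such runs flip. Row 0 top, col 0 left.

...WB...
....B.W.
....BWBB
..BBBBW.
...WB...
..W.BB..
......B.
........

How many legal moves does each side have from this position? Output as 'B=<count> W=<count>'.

-- B to move --
(0,2): flips 1 -> legal
(0,5): flips 1 -> legal
(0,6): flips 1 -> legal
(0,7): flips 2 -> legal
(1,2): no bracket -> illegal
(1,3): no bracket -> illegal
(1,5): flips 1 -> legal
(1,7): no bracket -> illegal
(3,7): flips 1 -> legal
(4,1): no bracket -> illegal
(4,2): flips 1 -> legal
(4,5): flips 1 -> legal
(4,6): flips 1 -> legal
(4,7): flips 2 -> legal
(5,1): no bracket -> illegal
(5,3): flips 1 -> legal
(6,1): flips 2 -> legal
(6,2): no bracket -> illegal
(6,3): no bracket -> illegal
B mobility = 12
-- W to move --
(0,5): flips 1 -> legal
(1,3): no bracket -> illegal
(1,5): no bracket -> illegal
(1,7): no bracket -> illegal
(2,1): flips 1 -> legal
(2,2): no bracket -> illegal
(2,3): flips 2 -> legal
(3,1): flips 4 -> legal
(3,7): no bracket -> illegal
(4,1): no bracket -> illegal
(4,2): no bracket -> illegal
(4,5): flips 2 -> legal
(4,6): no bracket -> illegal
(5,3): no bracket -> illegal
(5,6): no bracket -> illegal
(5,7): no bracket -> illegal
(6,3): no bracket -> illegal
(6,4): no bracket -> illegal
(6,5): flips 1 -> legal
(6,7): no bracket -> illegal
(7,5): no bracket -> illegal
(7,6): no bracket -> illegal
(7,7): no bracket -> illegal
W mobility = 6

Answer: B=12 W=6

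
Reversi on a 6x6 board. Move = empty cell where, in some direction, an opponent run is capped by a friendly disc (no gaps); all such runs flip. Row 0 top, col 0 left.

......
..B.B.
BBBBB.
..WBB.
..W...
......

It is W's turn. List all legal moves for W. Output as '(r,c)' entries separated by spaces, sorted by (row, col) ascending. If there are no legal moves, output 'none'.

Answer: (0,2) (0,5) (1,0) (1,5) (3,5)

Derivation:
(0,1): no bracket -> illegal
(0,2): flips 2 -> legal
(0,3): no bracket -> illegal
(0,4): no bracket -> illegal
(0,5): flips 2 -> legal
(1,0): flips 1 -> legal
(1,1): no bracket -> illegal
(1,3): no bracket -> illegal
(1,5): flips 2 -> legal
(2,5): no bracket -> illegal
(3,0): no bracket -> illegal
(3,1): no bracket -> illegal
(3,5): flips 2 -> legal
(4,3): no bracket -> illegal
(4,4): no bracket -> illegal
(4,5): no bracket -> illegal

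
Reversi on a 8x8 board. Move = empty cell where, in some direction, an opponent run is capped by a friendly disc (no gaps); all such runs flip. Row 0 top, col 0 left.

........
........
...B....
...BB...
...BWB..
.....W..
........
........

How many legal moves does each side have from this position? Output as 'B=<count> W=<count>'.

-- B to move --
(3,5): no bracket -> illegal
(4,6): no bracket -> illegal
(5,3): no bracket -> illegal
(5,4): flips 1 -> legal
(5,6): no bracket -> illegal
(6,4): no bracket -> illegal
(6,5): flips 1 -> legal
(6,6): flips 2 -> legal
B mobility = 3
-- W to move --
(1,2): no bracket -> illegal
(1,3): no bracket -> illegal
(1,4): no bracket -> illegal
(2,2): flips 1 -> legal
(2,4): flips 1 -> legal
(2,5): no bracket -> illegal
(3,2): no bracket -> illegal
(3,5): flips 1 -> legal
(3,6): no bracket -> illegal
(4,2): flips 1 -> legal
(4,6): flips 1 -> legal
(5,2): no bracket -> illegal
(5,3): no bracket -> illegal
(5,4): no bracket -> illegal
(5,6): no bracket -> illegal
W mobility = 5

Answer: B=3 W=5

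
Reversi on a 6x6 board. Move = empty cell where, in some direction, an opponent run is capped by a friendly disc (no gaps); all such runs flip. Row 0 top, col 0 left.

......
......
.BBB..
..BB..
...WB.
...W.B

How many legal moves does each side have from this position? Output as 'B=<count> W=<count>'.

Answer: B=2 W=4

Derivation:
-- B to move --
(3,4): no bracket -> illegal
(4,2): flips 1 -> legal
(5,2): no bracket -> illegal
(5,4): flips 1 -> legal
B mobility = 2
-- W to move --
(1,0): flips 2 -> legal
(1,1): no bracket -> illegal
(1,2): no bracket -> illegal
(1,3): flips 2 -> legal
(1,4): no bracket -> illegal
(2,0): no bracket -> illegal
(2,4): no bracket -> illegal
(3,0): no bracket -> illegal
(3,1): no bracket -> illegal
(3,4): no bracket -> illegal
(3,5): flips 1 -> legal
(4,1): no bracket -> illegal
(4,2): no bracket -> illegal
(4,5): flips 1 -> legal
(5,4): no bracket -> illegal
W mobility = 4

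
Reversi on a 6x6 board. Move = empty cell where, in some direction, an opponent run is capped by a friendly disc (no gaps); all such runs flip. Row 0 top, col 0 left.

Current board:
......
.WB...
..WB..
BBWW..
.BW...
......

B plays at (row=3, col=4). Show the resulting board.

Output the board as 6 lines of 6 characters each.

Answer: ......
.WB...
..WB..
BBBBB.
.BW...
......

Derivation:
Place B at (3,4); scan 8 dirs for brackets.
Dir NW: first cell 'B' (not opp) -> no flip
Dir N: first cell '.' (not opp) -> no flip
Dir NE: first cell '.' (not opp) -> no flip
Dir W: opp run (3,3) (3,2) capped by B -> flip
Dir E: first cell '.' (not opp) -> no flip
Dir SW: first cell '.' (not opp) -> no flip
Dir S: first cell '.' (not opp) -> no flip
Dir SE: first cell '.' (not opp) -> no flip
All flips: (3,2) (3,3)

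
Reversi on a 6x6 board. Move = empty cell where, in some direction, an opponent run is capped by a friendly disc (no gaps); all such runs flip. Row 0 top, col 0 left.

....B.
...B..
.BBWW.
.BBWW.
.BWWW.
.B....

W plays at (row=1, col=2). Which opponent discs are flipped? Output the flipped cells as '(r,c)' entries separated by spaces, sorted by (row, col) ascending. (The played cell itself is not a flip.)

Dir NW: first cell '.' (not opp) -> no flip
Dir N: first cell '.' (not opp) -> no flip
Dir NE: first cell '.' (not opp) -> no flip
Dir W: first cell '.' (not opp) -> no flip
Dir E: opp run (1,3), next='.' -> no flip
Dir SW: opp run (2,1), next='.' -> no flip
Dir S: opp run (2,2) (3,2) capped by W -> flip
Dir SE: first cell 'W' (not opp) -> no flip

Answer: (2,2) (3,2)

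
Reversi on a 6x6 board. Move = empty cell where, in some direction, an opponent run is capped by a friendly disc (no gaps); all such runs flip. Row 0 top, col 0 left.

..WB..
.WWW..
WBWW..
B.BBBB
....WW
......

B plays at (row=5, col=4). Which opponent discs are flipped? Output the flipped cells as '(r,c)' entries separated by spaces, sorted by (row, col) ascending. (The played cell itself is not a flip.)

Dir NW: first cell '.' (not opp) -> no flip
Dir N: opp run (4,4) capped by B -> flip
Dir NE: opp run (4,5), next=edge -> no flip
Dir W: first cell '.' (not opp) -> no flip
Dir E: first cell '.' (not opp) -> no flip
Dir SW: edge -> no flip
Dir S: edge -> no flip
Dir SE: edge -> no flip

Answer: (4,4)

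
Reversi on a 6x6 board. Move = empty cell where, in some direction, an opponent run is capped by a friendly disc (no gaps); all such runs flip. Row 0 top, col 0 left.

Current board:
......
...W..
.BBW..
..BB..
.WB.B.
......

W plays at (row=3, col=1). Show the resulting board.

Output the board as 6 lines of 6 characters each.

Answer: ......
...W..
.BWW..
.WBB..
.WB.B.
......

Derivation:
Place W at (3,1); scan 8 dirs for brackets.
Dir NW: first cell '.' (not opp) -> no flip
Dir N: opp run (2,1), next='.' -> no flip
Dir NE: opp run (2,2) capped by W -> flip
Dir W: first cell '.' (not opp) -> no flip
Dir E: opp run (3,2) (3,3), next='.' -> no flip
Dir SW: first cell '.' (not opp) -> no flip
Dir S: first cell 'W' (not opp) -> no flip
Dir SE: opp run (4,2), next='.' -> no flip
All flips: (2,2)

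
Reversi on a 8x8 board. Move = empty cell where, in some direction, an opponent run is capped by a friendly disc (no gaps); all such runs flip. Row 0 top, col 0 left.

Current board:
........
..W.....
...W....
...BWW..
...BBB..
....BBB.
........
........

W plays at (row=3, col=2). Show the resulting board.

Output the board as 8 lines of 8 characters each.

Place W at (3,2); scan 8 dirs for brackets.
Dir NW: first cell '.' (not opp) -> no flip
Dir N: first cell '.' (not opp) -> no flip
Dir NE: first cell 'W' (not opp) -> no flip
Dir W: first cell '.' (not opp) -> no flip
Dir E: opp run (3,3) capped by W -> flip
Dir SW: first cell '.' (not opp) -> no flip
Dir S: first cell '.' (not opp) -> no flip
Dir SE: opp run (4,3) (5,4), next='.' -> no flip
All flips: (3,3)

Answer: ........
..W.....
...W....
..WWWW..
...BBB..
....BBB.
........
........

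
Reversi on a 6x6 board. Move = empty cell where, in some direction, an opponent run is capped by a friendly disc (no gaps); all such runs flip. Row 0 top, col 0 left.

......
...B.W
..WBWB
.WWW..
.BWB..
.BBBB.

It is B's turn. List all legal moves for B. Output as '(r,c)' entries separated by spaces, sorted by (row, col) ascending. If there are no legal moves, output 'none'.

(0,4): no bracket -> illegal
(0,5): flips 1 -> legal
(1,1): no bracket -> illegal
(1,2): flips 3 -> legal
(1,4): no bracket -> illegal
(2,0): flips 2 -> legal
(2,1): flips 3 -> legal
(3,0): no bracket -> illegal
(3,4): no bracket -> illegal
(3,5): flips 1 -> legal
(4,0): flips 2 -> legal
(4,4): no bracket -> illegal

Answer: (0,5) (1,2) (2,0) (2,1) (3,5) (4,0)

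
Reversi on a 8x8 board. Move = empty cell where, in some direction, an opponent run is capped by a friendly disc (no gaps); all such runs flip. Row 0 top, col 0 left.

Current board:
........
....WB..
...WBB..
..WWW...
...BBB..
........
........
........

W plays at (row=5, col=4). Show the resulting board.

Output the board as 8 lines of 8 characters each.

Place W at (5,4); scan 8 dirs for brackets.
Dir NW: opp run (4,3) capped by W -> flip
Dir N: opp run (4,4) capped by W -> flip
Dir NE: opp run (4,5), next='.' -> no flip
Dir W: first cell '.' (not opp) -> no flip
Dir E: first cell '.' (not opp) -> no flip
Dir SW: first cell '.' (not opp) -> no flip
Dir S: first cell '.' (not opp) -> no flip
Dir SE: first cell '.' (not opp) -> no flip
All flips: (4,3) (4,4)

Answer: ........
....WB..
...WBB..
..WWW...
...WWB..
....W...
........
........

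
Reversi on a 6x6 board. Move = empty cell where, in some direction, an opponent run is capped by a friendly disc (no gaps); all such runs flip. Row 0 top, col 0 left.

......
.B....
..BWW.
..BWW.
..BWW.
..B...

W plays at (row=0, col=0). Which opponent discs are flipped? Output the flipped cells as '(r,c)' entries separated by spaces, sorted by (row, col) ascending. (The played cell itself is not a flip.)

Dir NW: edge -> no flip
Dir N: edge -> no flip
Dir NE: edge -> no flip
Dir W: edge -> no flip
Dir E: first cell '.' (not opp) -> no flip
Dir SW: edge -> no flip
Dir S: first cell '.' (not opp) -> no flip
Dir SE: opp run (1,1) (2,2) capped by W -> flip

Answer: (1,1) (2,2)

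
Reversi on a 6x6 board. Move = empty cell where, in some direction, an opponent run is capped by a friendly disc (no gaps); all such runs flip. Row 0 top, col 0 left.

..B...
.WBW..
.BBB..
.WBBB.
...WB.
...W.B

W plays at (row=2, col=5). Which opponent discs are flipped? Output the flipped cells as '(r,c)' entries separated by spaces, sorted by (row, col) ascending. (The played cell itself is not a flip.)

Answer: (3,4)

Derivation:
Dir NW: first cell '.' (not opp) -> no flip
Dir N: first cell '.' (not opp) -> no flip
Dir NE: edge -> no flip
Dir W: first cell '.' (not opp) -> no flip
Dir E: edge -> no flip
Dir SW: opp run (3,4) capped by W -> flip
Dir S: first cell '.' (not opp) -> no flip
Dir SE: edge -> no flip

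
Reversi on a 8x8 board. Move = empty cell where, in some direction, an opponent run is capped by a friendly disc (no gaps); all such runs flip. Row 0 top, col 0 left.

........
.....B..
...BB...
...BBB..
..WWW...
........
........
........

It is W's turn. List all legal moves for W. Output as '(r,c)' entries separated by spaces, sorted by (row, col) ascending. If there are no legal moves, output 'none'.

Answer: (0,6) (1,3) (1,4) (2,2) (2,5) (2,6)

Derivation:
(0,4): no bracket -> illegal
(0,5): no bracket -> illegal
(0,6): flips 3 -> legal
(1,2): no bracket -> illegal
(1,3): flips 2 -> legal
(1,4): flips 2 -> legal
(1,6): no bracket -> illegal
(2,2): flips 1 -> legal
(2,5): flips 1 -> legal
(2,6): flips 1 -> legal
(3,2): no bracket -> illegal
(3,6): no bracket -> illegal
(4,5): no bracket -> illegal
(4,6): no bracket -> illegal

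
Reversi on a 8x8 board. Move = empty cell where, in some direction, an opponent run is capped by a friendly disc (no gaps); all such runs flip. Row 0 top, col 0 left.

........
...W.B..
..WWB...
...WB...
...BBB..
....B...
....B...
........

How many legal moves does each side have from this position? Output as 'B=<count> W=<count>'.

-- B to move --
(0,2): flips 1 -> legal
(0,3): flips 3 -> legal
(0,4): no bracket -> illegal
(1,1): flips 2 -> legal
(1,2): flips 1 -> legal
(1,4): no bracket -> illegal
(2,1): flips 2 -> legal
(3,1): no bracket -> illegal
(3,2): flips 1 -> legal
(4,2): flips 1 -> legal
B mobility = 7
-- W to move --
(0,4): no bracket -> illegal
(0,5): no bracket -> illegal
(0,6): flips 2 -> legal
(1,4): no bracket -> illegal
(1,6): no bracket -> illegal
(2,5): flips 1 -> legal
(2,6): no bracket -> illegal
(3,2): no bracket -> illegal
(3,5): flips 2 -> legal
(3,6): no bracket -> illegal
(4,2): no bracket -> illegal
(4,6): no bracket -> illegal
(5,2): no bracket -> illegal
(5,3): flips 1 -> legal
(5,5): flips 1 -> legal
(5,6): flips 2 -> legal
(6,3): no bracket -> illegal
(6,5): no bracket -> illegal
(7,3): no bracket -> illegal
(7,4): no bracket -> illegal
(7,5): no bracket -> illegal
W mobility = 6

Answer: B=7 W=6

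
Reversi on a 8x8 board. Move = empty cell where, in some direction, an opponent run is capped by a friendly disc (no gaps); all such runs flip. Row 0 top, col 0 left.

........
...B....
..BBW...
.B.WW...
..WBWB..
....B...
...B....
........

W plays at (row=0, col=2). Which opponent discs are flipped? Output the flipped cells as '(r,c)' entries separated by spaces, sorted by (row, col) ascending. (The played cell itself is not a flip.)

Answer: (1,3)

Derivation:
Dir NW: edge -> no flip
Dir N: edge -> no flip
Dir NE: edge -> no flip
Dir W: first cell '.' (not opp) -> no flip
Dir E: first cell '.' (not opp) -> no flip
Dir SW: first cell '.' (not opp) -> no flip
Dir S: first cell '.' (not opp) -> no flip
Dir SE: opp run (1,3) capped by W -> flip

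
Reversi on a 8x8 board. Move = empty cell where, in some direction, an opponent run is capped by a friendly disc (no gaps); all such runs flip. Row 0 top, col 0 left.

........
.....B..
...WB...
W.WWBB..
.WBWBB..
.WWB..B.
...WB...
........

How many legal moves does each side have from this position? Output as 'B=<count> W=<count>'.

Answer: B=10 W=8

Derivation:
-- B to move --
(1,2): flips 1 -> legal
(1,3): flips 3 -> legal
(1,4): no bracket -> illegal
(2,0): no bracket -> illegal
(2,1): no bracket -> illegal
(2,2): flips 3 -> legal
(3,1): flips 2 -> legal
(4,0): flips 1 -> legal
(5,0): flips 2 -> legal
(5,4): no bracket -> illegal
(6,0): flips 1 -> legal
(6,1): flips 2 -> legal
(6,2): flips 2 -> legal
(7,2): no bracket -> illegal
(7,3): flips 1 -> legal
(7,4): no bracket -> illegal
B mobility = 10
-- W to move --
(0,4): no bracket -> illegal
(0,5): no bracket -> illegal
(0,6): flips 2 -> legal
(1,3): no bracket -> illegal
(1,4): no bracket -> illegal
(1,6): no bracket -> illegal
(2,5): flips 2 -> legal
(2,6): no bracket -> illegal
(3,1): no bracket -> illegal
(3,6): flips 2 -> legal
(4,6): flips 2 -> legal
(4,7): no bracket -> illegal
(5,4): flips 1 -> legal
(5,5): flips 1 -> legal
(5,7): no bracket -> illegal
(6,2): no bracket -> illegal
(6,5): flips 1 -> legal
(6,6): no bracket -> illegal
(6,7): flips 3 -> legal
(7,3): no bracket -> illegal
(7,4): no bracket -> illegal
(7,5): no bracket -> illegal
W mobility = 8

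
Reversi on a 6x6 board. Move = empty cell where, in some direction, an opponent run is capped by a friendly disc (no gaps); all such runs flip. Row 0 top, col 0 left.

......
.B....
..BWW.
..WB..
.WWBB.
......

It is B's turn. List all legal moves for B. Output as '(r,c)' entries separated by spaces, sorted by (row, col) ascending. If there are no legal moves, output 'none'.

(1,2): no bracket -> illegal
(1,3): flips 1 -> legal
(1,4): no bracket -> illegal
(1,5): flips 1 -> legal
(2,1): flips 1 -> legal
(2,5): flips 2 -> legal
(3,0): no bracket -> illegal
(3,1): flips 1 -> legal
(3,4): no bracket -> illegal
(3,5): no bracket -> illegal
(4,0): flips 2 -> legal
(5,0): no bracket -> illegal
(5,1): flips 1 -> legal
(5,2): flips 2 -> legal
(5,3): no bracket -> illegal

Answer: (1,3) (1,5) (2,1) (2,5) (3,1) (4,0) (5,1) (5,2)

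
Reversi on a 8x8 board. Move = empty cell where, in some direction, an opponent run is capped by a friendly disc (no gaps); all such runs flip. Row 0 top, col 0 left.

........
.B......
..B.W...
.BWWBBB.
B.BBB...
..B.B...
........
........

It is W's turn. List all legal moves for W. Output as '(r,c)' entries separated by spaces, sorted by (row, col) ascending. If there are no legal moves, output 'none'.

(0,0): flips 2 -> legal
(0,1): no bracket -> illegal
(0,2): no bracket -> illegal
(1,0): no bracket -> illegal
(1,2): flips 1 -> legal
(1,3): no bracket -> illegal
(2,0): no bracket -> illegal
(2,1): no bracket -> illegal
(2,3): no bracket -> illegal
(2,5): no bracket -> illegal
(2,6): no bracket -> illegal
(2,7): no bracket -> illegal
(3,0): flips 1 -> legal
(3,7): flips 3 -> legal
(4,1): no bracket -> illegal
(4,5): no bracket -> illegal
(4,6): flips 1 -> legal
(4,7): no bracket -> illegal
(5,0): no bracket -> illegal
(5,1): flips 1 -> legal
(5,3): flips 1 -> legal
(5,5): flips 1 -> legal
(6,1): no bracket -> illegal
(6,2): flips 2 -> legal
(6,3): no bracket -> illegal
(6,4): flips 3 -> legal
(6,5): flips 2 -> legal

Answer: (0,0) (1,2) (3,0) (3,7) (4,6) (5,1) (5,3) (5,5) (6,2) (6,4) (6,5)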